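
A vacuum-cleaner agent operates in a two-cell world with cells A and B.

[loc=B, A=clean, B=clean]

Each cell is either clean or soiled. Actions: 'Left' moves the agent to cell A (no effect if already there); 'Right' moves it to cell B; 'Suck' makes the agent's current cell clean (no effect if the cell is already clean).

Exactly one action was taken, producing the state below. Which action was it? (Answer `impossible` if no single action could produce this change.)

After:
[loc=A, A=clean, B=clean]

Left

try  Left: in A — A clean, B clean  ← match
try Right: in B — A clean, B clean
try  Suck: in B — A clean, B clean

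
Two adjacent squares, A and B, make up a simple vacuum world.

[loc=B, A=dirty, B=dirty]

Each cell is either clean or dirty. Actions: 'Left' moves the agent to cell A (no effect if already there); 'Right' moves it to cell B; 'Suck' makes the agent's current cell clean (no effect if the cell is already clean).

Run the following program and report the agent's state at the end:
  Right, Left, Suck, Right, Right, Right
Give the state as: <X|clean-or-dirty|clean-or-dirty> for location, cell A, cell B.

1) do Right; now <B|dirty|dirty>
2) do Left; now <A|dirty|dirty>
3) do Suck; now <A|clean|dirty>
4) do Right; now <B|clean|dirty>
5) do Right; now <B|clean|dirty>
6) do Right; now <B|clean|dirty>

<B|clean|dirty>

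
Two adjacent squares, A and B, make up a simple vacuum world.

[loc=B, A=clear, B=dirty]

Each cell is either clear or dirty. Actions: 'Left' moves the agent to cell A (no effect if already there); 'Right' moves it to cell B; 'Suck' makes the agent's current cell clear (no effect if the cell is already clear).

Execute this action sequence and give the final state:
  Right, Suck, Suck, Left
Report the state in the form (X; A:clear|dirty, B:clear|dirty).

(A; A:clear, B:clear)

1) do Right; now (B; A:clear, B:dirty)
2) do Suck; now (B; A:clear, B:clear)
3) do Suck; now (B; A:clear, B:clear)
4) do Left; now (A; A:clear, B:clear)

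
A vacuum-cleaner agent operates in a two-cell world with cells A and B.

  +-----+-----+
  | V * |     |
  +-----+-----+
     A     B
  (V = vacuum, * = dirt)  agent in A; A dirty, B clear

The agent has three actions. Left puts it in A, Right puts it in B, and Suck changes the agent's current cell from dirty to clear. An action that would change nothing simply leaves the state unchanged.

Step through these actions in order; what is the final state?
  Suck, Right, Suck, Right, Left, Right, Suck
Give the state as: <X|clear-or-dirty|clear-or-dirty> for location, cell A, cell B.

<B|clear|clear>

1) do Suck; now <A|clear|clear>
2) do Right; now <B|clear|clear>
3) do Suck; now <B|clear|clear>
4) do Right; now <B|clear|clear>
5) do Left; now <A|clear|clear>
6) do Right; now <B|clear|clear>
7) do Suck; now <B|clear|clear>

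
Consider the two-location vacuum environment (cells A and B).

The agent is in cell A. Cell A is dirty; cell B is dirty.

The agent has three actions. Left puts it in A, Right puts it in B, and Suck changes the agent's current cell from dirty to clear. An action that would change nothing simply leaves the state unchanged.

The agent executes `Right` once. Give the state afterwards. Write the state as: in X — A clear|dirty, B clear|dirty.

in B — A dirty, B dirty

start: in A — A dirty, B dirty
step 1/1 (Right): in B — A dirty, B dirty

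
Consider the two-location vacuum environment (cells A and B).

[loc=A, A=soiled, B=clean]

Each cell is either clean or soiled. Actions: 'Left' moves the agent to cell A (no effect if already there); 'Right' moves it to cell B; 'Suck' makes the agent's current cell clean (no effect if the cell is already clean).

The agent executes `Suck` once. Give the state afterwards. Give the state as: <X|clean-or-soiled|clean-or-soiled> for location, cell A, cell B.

<A|clean|clean>

start: <A|soiled|clean>
t=1 Suck ⇒ <A|clean|clean>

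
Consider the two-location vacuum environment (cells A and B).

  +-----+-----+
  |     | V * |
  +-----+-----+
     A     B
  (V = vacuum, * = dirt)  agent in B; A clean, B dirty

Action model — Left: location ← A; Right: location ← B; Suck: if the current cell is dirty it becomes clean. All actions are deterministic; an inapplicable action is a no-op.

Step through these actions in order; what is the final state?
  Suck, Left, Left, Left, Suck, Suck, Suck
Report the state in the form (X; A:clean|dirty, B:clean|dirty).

(A; A:clean, B:clean)

1) do Suck; now (B; A:clean, B:clean)
2) do Left; now (A; A:clean, B:clean)
3) do Left; now (A; A:clean, B:clean)
4) do Left; now (A; A:clean, B:clean)
5) do Suck; now (A; A:clean, B:clean)
6) do Suck; now (A; A:clean, B:clean)
7) do Suck; now (A; A:clean, B:clean)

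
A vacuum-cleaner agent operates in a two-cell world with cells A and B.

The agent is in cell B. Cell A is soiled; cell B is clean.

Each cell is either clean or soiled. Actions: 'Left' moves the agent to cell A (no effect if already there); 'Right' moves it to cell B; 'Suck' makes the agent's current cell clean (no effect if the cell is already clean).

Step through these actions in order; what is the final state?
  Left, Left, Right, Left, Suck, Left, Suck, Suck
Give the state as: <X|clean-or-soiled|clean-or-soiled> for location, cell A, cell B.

Left (#1): <A|soiled|clean>
Left (#2): <A|soiled|clean>
Right (#3): <B|soiled|clean>
Left (#4): <A|soiled|clean>
Suck (#5): <A|clean|clean>
Left (#6): <A|clean|clean>
Suck (#7): <A|clean|clean>
Suck (#8): <A|clean|clean>

<A|clean|clean>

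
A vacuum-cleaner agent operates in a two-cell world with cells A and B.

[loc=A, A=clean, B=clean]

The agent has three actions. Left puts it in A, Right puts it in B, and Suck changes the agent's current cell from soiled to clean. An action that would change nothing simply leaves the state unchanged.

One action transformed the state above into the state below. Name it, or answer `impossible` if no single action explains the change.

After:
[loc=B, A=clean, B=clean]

try  Left: in A — A clean, B clean
try Right: in B — A clean, B clean  ← match
try  Suck: in A — A clean, B clean

Right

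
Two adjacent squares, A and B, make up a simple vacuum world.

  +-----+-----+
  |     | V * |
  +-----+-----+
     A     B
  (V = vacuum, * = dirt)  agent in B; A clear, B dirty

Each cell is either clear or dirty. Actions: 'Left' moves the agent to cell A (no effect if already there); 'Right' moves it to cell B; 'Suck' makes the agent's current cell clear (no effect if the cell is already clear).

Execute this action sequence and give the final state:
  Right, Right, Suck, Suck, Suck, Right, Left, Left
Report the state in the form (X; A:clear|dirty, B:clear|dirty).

t=1 Right ⇒ (B; A:clear, B:dirty)
t=2 Right ⇒ (B; A:clear, B:dirty)
t=3 Suck ⇒ (B; A:clear, B:clear)
t=4 Suck ⇒ (B; A:clear, B:clear)
t=5 Suck ⇒ (B; A:clear, B:clear)
t=6 Right ⇒ (B; A:clear, B:clear)
t=7 Left ⇒ (A; A:clear, B:clear)
t=8 Left ⇒ (A; A:clear, B:clear)

(A; A:clear, B:clear)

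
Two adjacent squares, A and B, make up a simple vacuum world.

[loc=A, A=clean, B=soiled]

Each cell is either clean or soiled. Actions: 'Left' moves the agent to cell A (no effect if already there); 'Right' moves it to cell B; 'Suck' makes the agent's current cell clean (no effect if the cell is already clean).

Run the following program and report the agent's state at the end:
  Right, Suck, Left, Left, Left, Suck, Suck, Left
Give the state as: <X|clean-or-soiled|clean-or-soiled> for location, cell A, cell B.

<A|clean|clean>

t=1 Right ⇒ <B|clean|soiled>
t=2 Suck ⇒ <B|clean|clean>
t=3 Left ⇒ <A|clean|clean>
t=4 Left ⇒ <A|clean|clean>
t=5 Left ⇒ <A|clean|clean>
t=6 Suck ⇒ <A|clean|clean>
t=7 Suck ⇒ <A|clean|clean>
t=8 Left ⇒ <A|clean|clean>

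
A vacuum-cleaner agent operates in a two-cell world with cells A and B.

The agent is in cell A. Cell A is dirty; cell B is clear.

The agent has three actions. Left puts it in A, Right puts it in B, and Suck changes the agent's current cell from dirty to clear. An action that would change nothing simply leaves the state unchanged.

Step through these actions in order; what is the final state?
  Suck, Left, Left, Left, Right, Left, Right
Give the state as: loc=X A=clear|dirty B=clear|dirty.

loc=B A=clear B=clear

1. Suck → loc=A A=clear B=clear
2. Left → loc=A A=clear B=clear
3. Left → loc=A A=clear B=clear
4. Left → loc=A A=clear B=clear
5. Right → loc=B A=clear B=clear
6. Left → loc=A A=clear B=clear
7. Right → loc=B A=clear B=clear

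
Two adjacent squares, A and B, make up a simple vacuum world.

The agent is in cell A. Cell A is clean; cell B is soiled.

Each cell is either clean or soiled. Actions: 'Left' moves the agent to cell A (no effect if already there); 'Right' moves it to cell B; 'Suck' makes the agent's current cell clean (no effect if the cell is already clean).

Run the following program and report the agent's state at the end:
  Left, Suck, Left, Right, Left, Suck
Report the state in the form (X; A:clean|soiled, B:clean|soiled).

(A; A:clean, B:soiled)

t=1 Left ⇒ (A; A:clean, B:soiled)
t=2 Suck ⇒ (A; A:clean, B:soiled)
t=3 Left ⇒ (A; A:clean, B:soiled)
t=4 Right ⇒ (B; A:clean, B:soiled)
t=5 Left ⇒ (A; A:clean, B:soiled)
t=6 Suck ⇒ (A; A:clean, B:soiled)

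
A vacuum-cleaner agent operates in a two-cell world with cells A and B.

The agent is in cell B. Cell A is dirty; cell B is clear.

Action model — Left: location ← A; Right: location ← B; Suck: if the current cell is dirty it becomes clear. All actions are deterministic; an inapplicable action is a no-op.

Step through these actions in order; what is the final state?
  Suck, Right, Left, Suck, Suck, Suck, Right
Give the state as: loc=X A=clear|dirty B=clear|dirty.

loc=B A=clear B=clear

t=1 Suck ⇒ loc=B A=dirty B=clear
t=2 Right ⇒ loc=B A=dirty B=clear
t=3 Left ⇒ loc=A A=dirty B=clear
t=4 Suck ⇒ loc=A A=clear B=clear
t=5 Suck ⇒ loc=A A=clear B=clear
t=6 Suck ⇒ loc=A A=clear B=clear
t=7 Right ⇒ loc=B A=clear B=clear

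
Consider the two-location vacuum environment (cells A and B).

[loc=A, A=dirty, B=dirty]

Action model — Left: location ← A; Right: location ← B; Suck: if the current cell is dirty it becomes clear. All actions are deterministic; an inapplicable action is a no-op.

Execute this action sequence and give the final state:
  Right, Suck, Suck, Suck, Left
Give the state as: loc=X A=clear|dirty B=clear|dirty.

loc=A A=dirty B=clear

1. Right → loc=B A=dirty B=dirty
2. Suck → loc=B A=dirty B=clear
3. Suck → loc=B A=dirty B=clear
4. Suck → loc=B A=dirty B=clear
5. Left → loc=A A=dirty B=clear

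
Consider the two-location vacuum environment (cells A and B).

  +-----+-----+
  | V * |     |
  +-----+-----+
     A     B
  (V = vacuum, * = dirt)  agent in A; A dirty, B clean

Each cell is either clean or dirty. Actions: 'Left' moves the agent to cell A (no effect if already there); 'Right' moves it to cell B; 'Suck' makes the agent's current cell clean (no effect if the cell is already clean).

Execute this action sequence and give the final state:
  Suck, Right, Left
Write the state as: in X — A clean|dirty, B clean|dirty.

t=1 Suck ⇒ in A — A clean, B clean
t=2 Right ⇒ in B — A clean, B clean
t=3 Left ⇒ in A — A clean, B clean

in A — A clean, B clean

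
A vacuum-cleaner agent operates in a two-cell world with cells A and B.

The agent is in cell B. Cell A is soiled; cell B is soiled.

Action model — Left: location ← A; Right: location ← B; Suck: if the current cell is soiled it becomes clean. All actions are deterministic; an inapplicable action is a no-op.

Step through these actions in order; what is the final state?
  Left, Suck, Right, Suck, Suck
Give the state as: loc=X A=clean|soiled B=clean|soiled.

loc=B A=clean B=clean

Left (#1): loc=A A=soiled B=soiled
Suck (#2): loc=A A=clean B=soiled
Right (#3): loc=B A=clean B=soiled
Suck (#4): loc=B A=clean B=clean
Suck (#5): loc=B A=clean B=clean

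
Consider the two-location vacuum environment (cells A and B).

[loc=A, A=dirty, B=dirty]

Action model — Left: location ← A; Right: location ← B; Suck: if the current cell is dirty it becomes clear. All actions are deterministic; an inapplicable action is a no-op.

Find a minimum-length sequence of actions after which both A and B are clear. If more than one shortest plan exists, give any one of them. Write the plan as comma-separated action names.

t=1 Suck ⇒ (A; A:clear, B:dirty)
t=2 Right ⇒ (B; A:clear, B:dirty)
t=3 Suck ⇒ (B; A:clear, B:clear)
min 3: Suck A + move + Suck B

Suck, Right, Suck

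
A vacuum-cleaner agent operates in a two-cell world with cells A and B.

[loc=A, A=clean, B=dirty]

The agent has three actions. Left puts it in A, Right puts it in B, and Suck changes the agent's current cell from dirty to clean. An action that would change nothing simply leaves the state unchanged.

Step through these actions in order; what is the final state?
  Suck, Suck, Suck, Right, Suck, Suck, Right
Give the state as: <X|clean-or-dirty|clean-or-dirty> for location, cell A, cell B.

1) do Suck; now <A|clean|dirty>
2) do Suck; now <A|clean|dirty>
3) do Suck; now <A|clean|dirty>
4) do Right; now <B|clean|dirty>
5) do Suck; now <B|clean|clean>
6) do Suck; now <B|clean|clean>
7) do Right; now <B|clean|clean>

<B|clean|clean>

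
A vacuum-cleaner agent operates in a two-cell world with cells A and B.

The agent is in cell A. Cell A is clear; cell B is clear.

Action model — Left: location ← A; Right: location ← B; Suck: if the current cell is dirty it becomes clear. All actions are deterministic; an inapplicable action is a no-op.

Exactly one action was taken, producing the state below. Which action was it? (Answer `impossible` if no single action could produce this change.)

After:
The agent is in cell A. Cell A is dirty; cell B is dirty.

impossible

try  Left: loc=A A=clear B=clear
try Right: loc=B A=clear B=clear
try  Suck: loc=A A=clear B=clear
no single action produces the after-state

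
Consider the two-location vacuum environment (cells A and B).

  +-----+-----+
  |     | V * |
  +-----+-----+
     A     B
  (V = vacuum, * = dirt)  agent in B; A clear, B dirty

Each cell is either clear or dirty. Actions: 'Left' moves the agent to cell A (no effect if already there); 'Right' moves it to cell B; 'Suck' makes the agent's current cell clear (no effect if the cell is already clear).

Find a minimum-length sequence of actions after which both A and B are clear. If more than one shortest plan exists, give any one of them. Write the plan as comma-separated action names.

step 1/1 (Suck): in B — A clear, B clear
min 1: B is dirty, one Suck

Suck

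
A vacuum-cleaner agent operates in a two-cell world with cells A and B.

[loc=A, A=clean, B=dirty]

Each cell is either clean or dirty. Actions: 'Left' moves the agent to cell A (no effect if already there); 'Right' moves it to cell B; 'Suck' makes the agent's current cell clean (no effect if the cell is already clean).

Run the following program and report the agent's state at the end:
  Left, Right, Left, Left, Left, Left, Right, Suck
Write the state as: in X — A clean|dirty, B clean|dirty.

in B — A clean, B clean

t=1 Left ⇒ in A — A clean, B dirty
t=2 Right ⇒ in B — A clean, B dirty
t=3 Left ⇒ in A — A clean, B dirty
t=4 Left ⇒ in A — A clean, B dirty
t=5 Left ⇒ in A — A clean, B dirty
t=6 Left ⇒ in A — A clean, B dirty
t=7 Right ⇒ in B — A clean, B dirty
t=8 Suck ⇒ in B — A clean, B clean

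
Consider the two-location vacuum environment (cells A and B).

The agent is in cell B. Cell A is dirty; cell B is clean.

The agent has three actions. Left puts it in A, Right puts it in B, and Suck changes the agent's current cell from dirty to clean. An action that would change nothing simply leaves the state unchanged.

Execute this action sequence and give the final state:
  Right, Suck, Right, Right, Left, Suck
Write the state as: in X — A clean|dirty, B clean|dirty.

t=1 Right ⇒ in B — A dirty, B clean
t=2 Suck ⇒ in B — A dirty, B clean
t=3 Right ⇒ in B — A dirty, B clean
t=4 Right ⇒ in B — A dirty, B clean
t=5 Left ⇒ in A — A dirty, B clean
t=6 Suck ⇒ in A — A clean, B clean

in A — A clean, B clean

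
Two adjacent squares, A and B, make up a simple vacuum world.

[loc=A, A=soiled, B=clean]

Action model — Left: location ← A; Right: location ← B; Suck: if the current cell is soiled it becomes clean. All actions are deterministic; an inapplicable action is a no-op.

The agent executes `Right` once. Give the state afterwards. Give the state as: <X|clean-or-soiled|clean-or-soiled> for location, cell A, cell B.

start: <A|soiled|clean>
Right (#1): <B|soiled|clean>

<B|soiled|clean>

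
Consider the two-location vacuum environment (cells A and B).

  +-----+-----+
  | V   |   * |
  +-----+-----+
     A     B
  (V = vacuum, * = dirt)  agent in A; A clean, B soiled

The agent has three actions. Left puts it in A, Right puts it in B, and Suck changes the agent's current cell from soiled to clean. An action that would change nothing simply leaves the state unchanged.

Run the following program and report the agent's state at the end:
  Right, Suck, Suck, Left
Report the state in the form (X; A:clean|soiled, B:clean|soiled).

Right (#1): (B; A:clean, B:soiled)
Suck (#2): (B; A:clean, B:clean)
Suck (#3): (B; A:clean, B:clean)
Left (#4): (A; A:clean, B:clean)

(A; A:clean, B:clean)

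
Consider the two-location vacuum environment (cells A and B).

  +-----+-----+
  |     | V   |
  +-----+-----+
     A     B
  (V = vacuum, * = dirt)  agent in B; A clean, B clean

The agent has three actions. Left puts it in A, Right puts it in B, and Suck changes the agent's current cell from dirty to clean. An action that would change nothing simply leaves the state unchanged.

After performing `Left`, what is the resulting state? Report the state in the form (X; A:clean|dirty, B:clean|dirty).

(A; A:clean, B:clean)

start: (B; A:clean, B:clean)
step 1/1 (Left): (A; A:clean, B:clean)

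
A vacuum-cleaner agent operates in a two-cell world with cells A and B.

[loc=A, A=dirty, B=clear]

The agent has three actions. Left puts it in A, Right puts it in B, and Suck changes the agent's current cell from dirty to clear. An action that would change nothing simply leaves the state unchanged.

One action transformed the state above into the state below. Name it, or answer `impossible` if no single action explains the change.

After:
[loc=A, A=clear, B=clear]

try  Left: loc=A A=dirty B=clear
try Right: loc=B A=dirty B=clear
try  Suck: loc=A A=clear B=clear  ← match

Suck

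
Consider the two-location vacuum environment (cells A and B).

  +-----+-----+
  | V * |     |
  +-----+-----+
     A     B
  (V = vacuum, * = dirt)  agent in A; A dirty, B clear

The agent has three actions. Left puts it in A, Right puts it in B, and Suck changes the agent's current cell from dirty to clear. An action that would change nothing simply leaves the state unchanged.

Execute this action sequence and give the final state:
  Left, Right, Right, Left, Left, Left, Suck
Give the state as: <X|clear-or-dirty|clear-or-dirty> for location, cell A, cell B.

1) do Left; now <A|dirty|clear>
2) do Right; now <B|dirty|clear>
3) do Right; now <B|dirty|clear>
4) do Left; now <A|dirty|clear>
5) do Left; now <A|dirty|clear>
6) do Left; now <A|dirty|clear>
7) do Suck; now <A|clear|clear>

<A|clear|clear>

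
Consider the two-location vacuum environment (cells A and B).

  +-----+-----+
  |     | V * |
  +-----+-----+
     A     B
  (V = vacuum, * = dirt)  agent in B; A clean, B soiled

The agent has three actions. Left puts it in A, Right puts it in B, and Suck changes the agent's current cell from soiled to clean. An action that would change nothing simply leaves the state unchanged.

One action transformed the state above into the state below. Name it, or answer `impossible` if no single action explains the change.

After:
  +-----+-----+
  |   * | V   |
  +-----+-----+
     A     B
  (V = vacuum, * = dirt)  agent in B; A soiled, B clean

try  Left: <A|clean|soiled>
try Right: <B|clean|soiled>
try  Suck: <B|clean|clean>
no single action produces the after-state

impossible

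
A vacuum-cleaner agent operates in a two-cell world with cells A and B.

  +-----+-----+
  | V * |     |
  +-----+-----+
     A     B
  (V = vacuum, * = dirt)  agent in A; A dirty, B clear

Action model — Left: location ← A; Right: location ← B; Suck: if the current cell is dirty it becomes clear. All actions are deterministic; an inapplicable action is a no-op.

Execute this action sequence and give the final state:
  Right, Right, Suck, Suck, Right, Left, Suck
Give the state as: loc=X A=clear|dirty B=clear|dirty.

t=1 Right ⇒ loc=B A=dirty B=clear
t=2 Right ⇒ loc=B A=dirty B=clear
t=3 Suck ⇒ loc=B A=dirty B=clear
t=4 Suck ⇒ loc=B A=dirty B=clear
t=5 Right ⇒ loc=B A=dirty B=clear
t=6 Left ⇒ loc=A A=dirty B=clear
t=7 Suck ⇒ loc=A A=clear B=clear

loc=A A=clear B=clear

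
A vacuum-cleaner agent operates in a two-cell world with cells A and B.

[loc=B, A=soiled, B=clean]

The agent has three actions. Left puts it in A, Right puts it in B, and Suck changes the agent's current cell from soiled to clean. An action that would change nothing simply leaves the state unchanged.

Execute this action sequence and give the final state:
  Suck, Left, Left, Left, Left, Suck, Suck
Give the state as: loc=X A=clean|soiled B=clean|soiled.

loc=A A=clean B=clean

t=1 Suck ⇒ loc=B A=soiled B=clean
t=2 Left ⇒ loc=A A=soiled B=clean
t=3 Left ⇒ loc=A A=soiled B=clean
t=4 Left ⇒ loc=A A=soiled B=clean
t=5 Left ⇒ loc=A A=soiled B=clean
t=6 Suck ⇒ loc=A A=clean B=clean
t=7 Suck ⇒ loc=A A=clean B=clean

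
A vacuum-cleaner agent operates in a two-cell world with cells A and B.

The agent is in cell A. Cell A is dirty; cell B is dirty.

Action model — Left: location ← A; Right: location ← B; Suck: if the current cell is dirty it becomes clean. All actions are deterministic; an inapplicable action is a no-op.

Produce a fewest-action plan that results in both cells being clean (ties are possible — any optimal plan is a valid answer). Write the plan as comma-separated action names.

[1] after Suck: <A|clean|dirty>
[2] after Right: <B|clean|dirty>
[3] after Suck: <B|clean|clean>
min 3: Suck A + move + Suck B

Suck, Right, Suck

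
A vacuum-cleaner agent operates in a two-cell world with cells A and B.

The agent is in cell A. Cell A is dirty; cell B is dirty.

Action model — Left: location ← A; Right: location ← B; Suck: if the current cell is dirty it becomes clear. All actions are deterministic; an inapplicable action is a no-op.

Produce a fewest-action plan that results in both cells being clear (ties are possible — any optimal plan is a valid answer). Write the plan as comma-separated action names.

Suck, Right, Suck

1. Suck → <A|clear|dirty>
2. Right → <B|clear|dirty>
3. Suck → <B|clear|clear>
min 3: Suck A + move + Suck B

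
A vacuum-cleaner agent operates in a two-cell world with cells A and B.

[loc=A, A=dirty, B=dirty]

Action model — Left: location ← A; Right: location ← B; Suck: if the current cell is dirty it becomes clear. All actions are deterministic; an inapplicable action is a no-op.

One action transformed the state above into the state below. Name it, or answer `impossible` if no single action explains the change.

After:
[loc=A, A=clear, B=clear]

try  Left: in A — A dirty, B dirty
try Right: in B — A dirty, B dirty
try  Suck: in A — A clear, B dirty
no single action produces the after-state

impossible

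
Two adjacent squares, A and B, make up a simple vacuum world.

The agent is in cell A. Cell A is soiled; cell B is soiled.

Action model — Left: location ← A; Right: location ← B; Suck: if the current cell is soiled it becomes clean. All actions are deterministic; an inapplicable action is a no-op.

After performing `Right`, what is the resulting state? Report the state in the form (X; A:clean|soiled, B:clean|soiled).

(B; A:soiled, B:soiled)

start: (A; A:soiled, B:soiled)
[1] after Right: (B; A:soiled, B:soiled)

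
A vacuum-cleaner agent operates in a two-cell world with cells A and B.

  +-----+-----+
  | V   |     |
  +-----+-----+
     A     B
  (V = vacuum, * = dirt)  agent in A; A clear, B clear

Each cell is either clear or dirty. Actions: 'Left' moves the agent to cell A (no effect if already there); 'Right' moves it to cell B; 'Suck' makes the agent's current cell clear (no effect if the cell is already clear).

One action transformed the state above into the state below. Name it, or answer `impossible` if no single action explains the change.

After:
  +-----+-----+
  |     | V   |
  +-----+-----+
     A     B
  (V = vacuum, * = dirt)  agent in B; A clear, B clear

try  Left: loc=A A=clear B=clear
try Right: loc=B A=clear B=clear  ← match
try  Suck: loc=A A=clear B=clear

Right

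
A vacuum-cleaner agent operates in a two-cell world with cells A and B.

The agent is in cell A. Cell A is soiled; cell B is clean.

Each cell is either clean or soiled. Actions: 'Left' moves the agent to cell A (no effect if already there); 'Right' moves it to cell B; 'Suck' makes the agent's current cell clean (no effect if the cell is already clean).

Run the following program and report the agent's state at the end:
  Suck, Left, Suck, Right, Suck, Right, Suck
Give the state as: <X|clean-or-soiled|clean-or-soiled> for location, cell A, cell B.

<B|clean|clean>

[1] after Suck: <A|clean|clean>
[2] after Left: <A|clean|clean>
[3] after Suck: <A|clean|clean>
[4] after Right: <B|clean|clean>
[5] after Suck: <B|clean|clean>
[6] after Right: <B|clean|clean>
[7] after Suck: <B|clean|clean>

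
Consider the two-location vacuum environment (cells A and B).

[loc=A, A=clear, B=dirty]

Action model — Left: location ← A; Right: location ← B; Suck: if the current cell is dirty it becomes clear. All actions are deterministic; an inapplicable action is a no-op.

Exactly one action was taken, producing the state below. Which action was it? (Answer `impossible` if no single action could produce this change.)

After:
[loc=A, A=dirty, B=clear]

impossible

try  Left: (A; A:clear, B:dirty)
try Right: (B; A:clear, B:dirty)
try  Suck: (A; A:clear, B:dirty)
no single action produces the after-state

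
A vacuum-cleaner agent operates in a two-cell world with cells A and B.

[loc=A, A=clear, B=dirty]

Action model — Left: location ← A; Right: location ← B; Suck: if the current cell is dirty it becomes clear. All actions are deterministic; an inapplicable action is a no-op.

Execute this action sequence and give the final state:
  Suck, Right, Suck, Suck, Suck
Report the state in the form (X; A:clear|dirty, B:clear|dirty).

(B; A:clear, B:clear)

Suck (#1): (A; A:clear, B:dirty)
Right (#2): (B; A:clear, B:dirty)
Suck (#3): (B; A:clear, B:clear)
Suck (#4): (B; A:clear, B:clear)
Suck (#5): (B; A:clear, B:clear)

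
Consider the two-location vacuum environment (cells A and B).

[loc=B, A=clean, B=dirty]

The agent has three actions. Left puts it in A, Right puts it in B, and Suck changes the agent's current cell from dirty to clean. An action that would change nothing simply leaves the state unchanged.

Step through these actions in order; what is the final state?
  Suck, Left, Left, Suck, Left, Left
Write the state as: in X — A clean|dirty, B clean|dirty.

in A — A clean, B clean

1) do Suck; now in B — A clean, B clean
2) do Left; now in A — A clean, B clean
3) do Left; now in A — A clean, B clean
4) do Suck; now in A — A clean, B clean
5) do Left; now in A — A clean, B clean
6) do Left; now in A — A clean, B clean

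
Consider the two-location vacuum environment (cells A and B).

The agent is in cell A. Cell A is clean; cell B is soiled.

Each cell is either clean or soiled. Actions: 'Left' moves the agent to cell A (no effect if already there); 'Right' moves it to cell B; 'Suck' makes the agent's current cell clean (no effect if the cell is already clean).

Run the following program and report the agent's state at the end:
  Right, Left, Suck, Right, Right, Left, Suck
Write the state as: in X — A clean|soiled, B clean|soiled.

in A — A clean, B soiled

1) do Right; now in B — A clean, B soiled
2) do Left; now in A — A clean, B soiled
3) do Suck; now in A — A clean, B soiled
4) do Right; now in B — A clean, B soiled
5) do Right; now in B — A clean, B soiled
6) do Left; now in A — A clean, B soiled
7) do Suck; now in A — A clean, B soiled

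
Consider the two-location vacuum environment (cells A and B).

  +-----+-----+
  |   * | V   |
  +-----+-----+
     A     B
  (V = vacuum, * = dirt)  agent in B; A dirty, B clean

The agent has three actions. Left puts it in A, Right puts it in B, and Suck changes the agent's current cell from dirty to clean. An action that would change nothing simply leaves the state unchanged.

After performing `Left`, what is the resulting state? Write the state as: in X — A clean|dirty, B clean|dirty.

in A — A dirty, B clean

start: in B — A dirty, B clean
1. Left → in A — A dirty, B clean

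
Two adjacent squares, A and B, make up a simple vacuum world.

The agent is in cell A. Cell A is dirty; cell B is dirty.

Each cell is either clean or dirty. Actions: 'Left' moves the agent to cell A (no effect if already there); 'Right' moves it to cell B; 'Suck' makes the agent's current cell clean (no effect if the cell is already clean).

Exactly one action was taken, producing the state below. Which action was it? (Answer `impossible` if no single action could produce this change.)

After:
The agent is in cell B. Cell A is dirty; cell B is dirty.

try  Left: (A; A:dirty, B:dirty)
try Right: (B; A:dirty, B:dirty)  ← match
try  Suck: (A; A:clean, B:dirty)

Right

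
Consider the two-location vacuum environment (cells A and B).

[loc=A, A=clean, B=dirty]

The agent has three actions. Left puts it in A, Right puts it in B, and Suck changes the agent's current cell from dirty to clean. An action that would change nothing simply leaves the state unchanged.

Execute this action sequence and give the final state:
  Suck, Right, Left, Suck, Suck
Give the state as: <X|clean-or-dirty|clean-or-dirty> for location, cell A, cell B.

<A|clean|dirty>

t=1 Suck ⇒ <A|clean|dirty>
t=2 Right ⇒ <B|clean|dirty>
t=3 Left ⇒ <A|clean|dirty>
t=4 Suck ⇒ <A|clean|dirty>
t=5 Suck ⇒ <A|clean|dirty>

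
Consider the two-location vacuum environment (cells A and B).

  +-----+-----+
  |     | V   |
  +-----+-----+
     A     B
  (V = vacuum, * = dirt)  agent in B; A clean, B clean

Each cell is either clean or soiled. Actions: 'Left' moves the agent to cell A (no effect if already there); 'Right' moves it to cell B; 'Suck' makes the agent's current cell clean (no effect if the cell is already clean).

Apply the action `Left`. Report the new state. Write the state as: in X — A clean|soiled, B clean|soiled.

start: in B — A clean, B clean
step 1/1 (Left): in A — A clean, B clean

in A — A clean, B clean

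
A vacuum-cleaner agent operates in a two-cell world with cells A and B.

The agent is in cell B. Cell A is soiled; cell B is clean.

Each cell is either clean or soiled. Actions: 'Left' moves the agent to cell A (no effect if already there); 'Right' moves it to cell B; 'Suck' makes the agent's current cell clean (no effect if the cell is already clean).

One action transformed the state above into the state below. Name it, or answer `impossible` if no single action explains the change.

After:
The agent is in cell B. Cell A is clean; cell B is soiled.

impossible

try  Left: in A — A soiled, B clean
try Right: in B — A soiled, B clean
try  Suck: in B — A soiled, B clean
no single action produces the after-state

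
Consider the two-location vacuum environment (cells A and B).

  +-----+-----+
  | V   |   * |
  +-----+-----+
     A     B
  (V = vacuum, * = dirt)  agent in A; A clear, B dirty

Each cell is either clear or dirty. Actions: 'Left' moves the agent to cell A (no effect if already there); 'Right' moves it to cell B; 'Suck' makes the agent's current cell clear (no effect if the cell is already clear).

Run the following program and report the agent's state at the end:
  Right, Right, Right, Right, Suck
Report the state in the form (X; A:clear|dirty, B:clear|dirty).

(B; A:clear, B:clear)

step 1/5 (Right): (B; A:clear, B:dirty)
step 2/5 (Right): (B; A:clear, B:dirty)
step 3/5 (Right): (B; A:clear, B:dirty)
step 4/5 (Right): (B; A:clear, B:dirty)
step 5/5 (Suck): (B; A:clear, B:clear)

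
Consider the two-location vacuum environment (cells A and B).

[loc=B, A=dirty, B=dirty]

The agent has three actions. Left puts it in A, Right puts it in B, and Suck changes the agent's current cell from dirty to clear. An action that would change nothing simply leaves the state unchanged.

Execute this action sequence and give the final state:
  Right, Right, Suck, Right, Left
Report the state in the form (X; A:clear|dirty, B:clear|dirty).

1) do Right; now (B; A:dirty, B:dirty)
2) do Right; now (B; A:dirty, B:dirty)
3) do Suck; now (B; A:dirty, B:clear)
4) do Right; now (B; A:dirty, B:clear)
5) do Left; now (A; A:dirty, B:clear)

(A; A:dirty, B:clear)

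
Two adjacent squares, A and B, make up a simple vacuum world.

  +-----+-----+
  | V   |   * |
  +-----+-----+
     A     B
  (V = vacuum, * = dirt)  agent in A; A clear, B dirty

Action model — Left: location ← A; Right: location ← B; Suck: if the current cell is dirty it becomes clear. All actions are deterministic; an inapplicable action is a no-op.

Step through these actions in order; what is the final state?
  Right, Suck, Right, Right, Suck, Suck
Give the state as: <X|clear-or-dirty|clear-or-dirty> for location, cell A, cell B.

<B|clear|clear>

t=1 Right ⇒ <B|clear|dirty>
t=2 Suck ⇒ <B|clear|clear>
t=3 Right ⇒ <B|clear|clear>
t=4 Right ⇒ <B|clear|clear>
t=5 Suck ⇒ <B|clear|clear>
t=6 Suck ⇒ <B|clear|clear>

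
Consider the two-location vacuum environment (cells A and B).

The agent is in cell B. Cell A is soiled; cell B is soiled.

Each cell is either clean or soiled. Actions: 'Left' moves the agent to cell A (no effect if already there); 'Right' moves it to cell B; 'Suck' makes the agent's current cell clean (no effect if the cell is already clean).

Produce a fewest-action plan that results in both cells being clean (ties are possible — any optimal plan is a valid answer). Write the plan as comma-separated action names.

Suck, Left, Suck

t=1 Suck ⇒ (B; A:soiled, B:clean)
t=2 Left ⇒ (A; A:soiled, B:clean)
t=3 Suck ⇒ (A; A:clean, B:clean)
min 3: Suck B + move + Suck A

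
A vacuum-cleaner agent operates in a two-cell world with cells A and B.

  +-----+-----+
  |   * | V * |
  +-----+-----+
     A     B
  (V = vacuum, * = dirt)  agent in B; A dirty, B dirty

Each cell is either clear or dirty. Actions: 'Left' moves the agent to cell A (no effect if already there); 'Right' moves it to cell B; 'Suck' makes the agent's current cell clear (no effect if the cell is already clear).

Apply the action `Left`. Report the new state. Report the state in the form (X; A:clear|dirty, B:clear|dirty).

start: (B; A:dirty, B:dirty)
1) do Left; now (A; A:dirty, B:dirty)

(A; A:dirty, B:dirty)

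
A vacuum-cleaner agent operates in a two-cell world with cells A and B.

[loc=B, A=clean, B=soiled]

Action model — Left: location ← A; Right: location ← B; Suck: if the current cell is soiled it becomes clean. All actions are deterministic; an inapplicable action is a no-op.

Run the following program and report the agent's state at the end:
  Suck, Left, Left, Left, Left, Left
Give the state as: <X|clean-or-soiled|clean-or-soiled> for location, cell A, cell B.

<A|clean|clean>

step 1/6 (Suck): <B|clean|clean>
step 2/6 (Left): <A|clean|clean>
step 3/6 (Left): <A|clean|clean>
step 4/6 (Left): <A|clean|clean>
step 5/6 (Left): <A|clean|clean>
step 6/6 (Left): <A|clean|clean>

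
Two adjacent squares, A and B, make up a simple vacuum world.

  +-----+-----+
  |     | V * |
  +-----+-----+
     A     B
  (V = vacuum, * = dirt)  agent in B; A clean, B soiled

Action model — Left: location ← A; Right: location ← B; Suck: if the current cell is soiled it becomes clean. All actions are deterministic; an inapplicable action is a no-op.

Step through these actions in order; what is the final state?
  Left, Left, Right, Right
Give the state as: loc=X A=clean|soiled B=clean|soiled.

[1] after Left: loc=A A=clean B=soiled
[2] after Left: loc=A A=clean B=soiled
[3] after Right: loc=B A=clean B=soiled
[4] after Right: loc=B A=clean B=soiled

loc=B A=clean B=soiled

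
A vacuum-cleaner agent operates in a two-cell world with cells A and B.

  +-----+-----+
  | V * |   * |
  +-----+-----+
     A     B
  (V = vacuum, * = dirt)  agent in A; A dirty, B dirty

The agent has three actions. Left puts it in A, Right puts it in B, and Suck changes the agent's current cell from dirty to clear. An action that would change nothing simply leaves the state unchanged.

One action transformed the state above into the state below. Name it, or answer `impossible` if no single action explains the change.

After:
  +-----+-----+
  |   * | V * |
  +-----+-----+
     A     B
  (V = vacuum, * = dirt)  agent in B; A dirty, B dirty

Right

try  Left: loc=A A=dirty B=dirty
try Right: loc=B A=dirty B=dirty  ← match
try  Suck: loc=A A=clear B=dirty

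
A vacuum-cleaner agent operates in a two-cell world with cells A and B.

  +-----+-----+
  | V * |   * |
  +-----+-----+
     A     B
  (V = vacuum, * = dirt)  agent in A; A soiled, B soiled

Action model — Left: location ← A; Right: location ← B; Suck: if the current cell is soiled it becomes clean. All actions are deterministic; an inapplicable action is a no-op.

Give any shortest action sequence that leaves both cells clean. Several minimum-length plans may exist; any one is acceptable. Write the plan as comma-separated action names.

1. Suck → (A; A:clean, B:soiled)
2. Right → (B; A:clean, B:soiled)
3. Suck → (B; A:clean, B:clean)
min 3: Suck A + move + Suck B

Suck, Right, Suck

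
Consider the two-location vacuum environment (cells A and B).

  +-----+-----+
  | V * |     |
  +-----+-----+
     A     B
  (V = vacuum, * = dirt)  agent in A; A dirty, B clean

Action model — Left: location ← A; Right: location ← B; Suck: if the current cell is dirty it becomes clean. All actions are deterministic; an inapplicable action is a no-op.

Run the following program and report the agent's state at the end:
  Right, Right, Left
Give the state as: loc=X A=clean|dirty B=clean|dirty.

loc=A A=dirty B=clean

t=1 Right ⇒ loc=B A=dirty B=clean
t=2 Right ⇒ loc=B A=dirty B=clean
t=3 Left ⇒ loc=A A=dirty B=clean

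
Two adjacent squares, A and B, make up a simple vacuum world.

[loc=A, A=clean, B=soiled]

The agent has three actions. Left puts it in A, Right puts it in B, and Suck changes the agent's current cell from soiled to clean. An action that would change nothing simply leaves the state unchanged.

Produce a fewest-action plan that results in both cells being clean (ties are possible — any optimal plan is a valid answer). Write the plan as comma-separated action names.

t=1 Right ⇒ (B; A:clean, B:soiled)
t=2 Suck ⇒ (B; A:clean, B:clean)
min 2: go B then Suck

Right, Suck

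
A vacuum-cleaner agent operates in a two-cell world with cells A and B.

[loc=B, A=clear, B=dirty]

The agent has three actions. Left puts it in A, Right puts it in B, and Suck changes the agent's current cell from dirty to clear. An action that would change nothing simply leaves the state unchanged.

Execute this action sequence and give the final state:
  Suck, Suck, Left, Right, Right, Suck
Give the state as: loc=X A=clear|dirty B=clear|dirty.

loc=B A=clear B=clear

Suck (#1): loc=B A=clear B=clear
Suck (#2): loc=B A=clear B=clear
Left (#3): loc=A A=clear B=clear
Right (#4): loc=B A=clear B=clear
Right (#5): loc=B A=clear B=clear
Suck (#6): loc=B A=clear B=clear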